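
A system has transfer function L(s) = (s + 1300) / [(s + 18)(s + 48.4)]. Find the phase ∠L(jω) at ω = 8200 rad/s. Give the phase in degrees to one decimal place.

∠(j8200 + 1300) = arctan(8200/1300) = 80.99°
∠(j8200 + 18) = arctan(8200/18) = 89.87°
∠(j8200 + 48.4) = arctan(8200/48.4) = 89.66°
∠L(j8200) = 80.99° − (89.87° + 89.66°) = -98.54°

-98.5°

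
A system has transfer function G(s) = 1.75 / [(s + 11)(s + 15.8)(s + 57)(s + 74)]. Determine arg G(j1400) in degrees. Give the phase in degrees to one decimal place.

-353.5°

∠(j1400 + 11) = arctan(1400/11) = 89.55°
∠(j1400 + 15.8) = arctan(1400/15.8) = 89.35°
∠(j1400 + 57) = arctan(1400/57) = 87.67°
∠(j1400 + 74) = arctan(1400/74) = 86.97°
∠G(j1400) = − (89.55° + 89.35° + 87.67° + 86.97°) = -353.55°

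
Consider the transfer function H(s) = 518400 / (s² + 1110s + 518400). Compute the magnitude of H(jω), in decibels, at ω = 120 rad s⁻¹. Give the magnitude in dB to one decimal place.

-0.0 dB

|(j120)² + 1110(j120) + 518400| = |5.04e+05 + j1.332e+05| = 5.213e+05
|H(j120)| = 518400 / 5.213e+05 = 0.99443
20 log₁₀(0.99443) = -0.05 dB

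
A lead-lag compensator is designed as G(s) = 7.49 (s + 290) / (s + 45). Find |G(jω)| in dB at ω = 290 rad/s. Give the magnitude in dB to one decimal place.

|j290 + 290| = √(290² + 290²) = 410.1
|j290 + 45| = √(290² + 45²) = 293.5
|G(j290)| = 7.49 × 410.1 / 293.5 = 10.467
20 log₁₀(10.467) = 20.40 dB

20.4 dB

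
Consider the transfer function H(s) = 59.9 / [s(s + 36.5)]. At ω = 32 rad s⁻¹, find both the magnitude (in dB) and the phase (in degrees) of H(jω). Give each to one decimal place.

|j32 + 36.5| = √(32² + 36.5²) = 48.54
|j32| = 32
|H(j32)| = 59.9 / (48.54 × 32) = 0.038563
20 log₁₀(0.038563) = -28.28 dB
∠(j32 + 36.5) = arctan(32/36.5) = 41.24°
∠(j32) = 90.00°
∠H(j32) = − (41.24° + 90.00°) = -131.24°

|H| = -28.3 dB, ∠H = -131.2 deg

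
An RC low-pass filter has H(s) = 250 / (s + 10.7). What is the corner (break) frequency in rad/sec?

The single real pole at s = −10.7 gives a corner at ω = 10.7 rad/sec.

10.7 rad/sec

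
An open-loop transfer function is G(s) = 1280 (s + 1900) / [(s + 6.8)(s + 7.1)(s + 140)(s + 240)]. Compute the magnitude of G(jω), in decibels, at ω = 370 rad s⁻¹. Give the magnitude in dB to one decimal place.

|j370 + 1900| = √(370² + 1900²) = 1936
|j370 + 6.8| = √(370² + 6.8²) = 370.1
|j370 + 7.1| = √(370² + 7.1²) = 370.1
|j370 + 140| = √(370² + 140²) = 395.6
|j370 + 240| = √(370² + 240²) = 441
|G(j370)| = 1280 × 1936 / (370.1 × 370.1 × 395.6 × 441) = 0.0001037
20 log₁₀(0.0001037) = -79.68 dB

-79.7 dB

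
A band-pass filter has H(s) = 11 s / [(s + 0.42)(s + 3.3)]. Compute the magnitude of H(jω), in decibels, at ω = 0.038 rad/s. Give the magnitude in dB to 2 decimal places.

|j0.038| = 0.038
|j0.038 + 0.42| = √(0.038² + 0.42²) = 0.4217
|j0.038 + 3.3| = √(0.038² + 3.3²) = 3.3
|H(j0.038)| = 11 × 0.038 / (0.4217 × 3.3) = 0.30034
20 log₁₀(0.30034) = -10.448 dB

-10.45 dB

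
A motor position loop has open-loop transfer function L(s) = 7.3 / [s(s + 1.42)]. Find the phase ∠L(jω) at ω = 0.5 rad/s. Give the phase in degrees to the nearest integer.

-109°

∠(j0.5 + 1.42) = arctan(0.5/1.42) = 19.40°
∠(j0.5) = 90.00°
∠L(j0.5) = − (19.40° + 90.00°) = -109.40°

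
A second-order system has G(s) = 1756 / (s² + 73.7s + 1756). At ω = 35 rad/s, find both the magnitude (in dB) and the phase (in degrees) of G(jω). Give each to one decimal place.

|G| = -3.5 dB, ∠G = -78.4°

|(j35)² + 73.7(j35) + 1756| = |531 + j2579.5| = 2634
|G(j35)| = 1756 / 2634 = 0.66677
20 log₁₀(0.66677) = -3.52 dB
∠[(j35)² + 73.7(j35) + 1756] = ∠[531 + j2579.5] = 78.37°
∠G(j35) = −78.37° = -78.37°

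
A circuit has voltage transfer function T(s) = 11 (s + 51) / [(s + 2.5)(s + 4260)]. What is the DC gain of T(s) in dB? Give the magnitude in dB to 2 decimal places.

T(0) = 11 × 51 / (2.5 × 4260) = 0.052676
20 log₁₀(0.052676) = -25.568 dB

-25.57 dB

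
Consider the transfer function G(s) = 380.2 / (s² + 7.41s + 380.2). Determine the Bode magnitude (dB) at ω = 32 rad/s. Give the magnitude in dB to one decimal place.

|(j32)² + 7.41(j32) + 380.2| = |-643.8 + j237.12| = 686.1
|G(j32)| = 380.2 / 686.1 = 0.55416
20 log₁₀(0.55416) = -5.13 dB

-5.1 dB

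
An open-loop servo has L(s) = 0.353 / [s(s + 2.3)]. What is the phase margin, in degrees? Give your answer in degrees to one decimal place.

Gain crossover: |L(jω)| = 1 at ω ≈ 0.153 rad s⁻¹.
∠L(j0.153) = −90° − arctan(0.153/2.3) ≈ -93.81°
PM = 180° + (-93.81°) = 86.19°

86.2°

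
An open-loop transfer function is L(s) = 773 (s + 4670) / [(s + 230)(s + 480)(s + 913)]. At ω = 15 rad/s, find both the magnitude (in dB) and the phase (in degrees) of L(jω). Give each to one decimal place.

|j15 + 4670| = √(15² + 4670²) = 4670
|j15 + 230| = √(15² + 230²) = 230.5
|j15 + 480| = √(15² + 480²) = 480.2
|j15 + 913| = √(15² + 913²) = 913.1
|L(j15)| = 773 × 4670 / (230.5 × 480.2 × 913.1) = 0.035716
20 log₁₀(0.035716) = -28.94 dB
∠(j15 + 4670) = arctan(15/4670) = 0.18°
∠(j15 + 230) = arctan(15/230) = 3.73°
∠(j15 + 480) = arctan(15/480) = 1.79°
∠(j15 + 913) = arctan(15/913) = 0.94°
∠L(j15) = 0.18° − (3.73° + 1.79° + 0.94°) = -6.28°

|L| = -28.9 dB, ∠L = -6.3°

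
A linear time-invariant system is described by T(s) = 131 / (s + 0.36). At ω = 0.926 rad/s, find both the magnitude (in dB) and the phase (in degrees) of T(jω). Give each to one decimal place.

|T| = 42.4 dB, ∠T = -68.8°

|j0.926 + 0.36| = √(0.926² + 0.36²) = 0.9935
|T(j0.926)| = 131 / 0.9935 = 131.85
20 log₁₀(131.85) = 42.40 dB
∠(j0.926 + 0.36) = arctan(0.926/0.36) = 68.76°
∠T(j0.926) = −68.76° = -68.76°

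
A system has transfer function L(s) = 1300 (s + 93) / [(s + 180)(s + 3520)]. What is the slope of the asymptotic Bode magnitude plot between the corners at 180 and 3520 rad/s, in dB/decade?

In this band the factors already past their corner are: zero at 93, pole at 180; net slope = 0 dB/decade.

0 dB/decade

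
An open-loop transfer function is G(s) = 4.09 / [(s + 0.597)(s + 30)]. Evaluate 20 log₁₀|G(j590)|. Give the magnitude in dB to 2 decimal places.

|j590 + 0.597| = √(590² + 0.597²) = 590
|j590 + 30| = √(590² + 30²) = 590.8
|G(j590)| = 4.09 / (590 × 590.8) = 1.1734e-05
20 log₁₀(1.1734e-05) = -98.611 dB

-98.61 dB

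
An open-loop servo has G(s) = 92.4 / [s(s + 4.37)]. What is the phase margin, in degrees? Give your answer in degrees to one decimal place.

Gain crossover: |G(jω)| = 1 at ω ≈ 9.13 rad/s.
∠G(j9.13) = −90° − arctan(9.13/4.37) ≈ -154.42°
PM = 180° + (-154.42°) = 25.58°

25.6°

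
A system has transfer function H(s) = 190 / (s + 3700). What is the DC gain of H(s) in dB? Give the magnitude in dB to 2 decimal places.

-25.79 dB

H(0) = 190 / 3700 = 0.051351
20 log₁₀(0.051351) = -25.789 dB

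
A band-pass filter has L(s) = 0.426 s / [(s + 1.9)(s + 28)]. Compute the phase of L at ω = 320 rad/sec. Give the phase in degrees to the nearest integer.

∠(j320) = 90.00°
∠(j320 + 1.9) = arctan(320/1.9) = 89.66°
∠(j320 + 28) = arctan(320/28) = 85.00°
∠L(j320) = 90.00° − (89.66° + 85.00°) = -84.66°

-85°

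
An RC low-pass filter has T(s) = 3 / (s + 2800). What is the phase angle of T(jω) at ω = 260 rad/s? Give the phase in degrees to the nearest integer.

∠(j260 + 2800) = arctan(260/2800) = 5.31°
∠T(j260) = −5.31° = -5.31°

-5 deg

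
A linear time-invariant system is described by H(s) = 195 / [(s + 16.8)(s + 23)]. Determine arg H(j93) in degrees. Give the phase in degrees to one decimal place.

∠(j93 + 16.8) = arctan(93/16.8) = 79.76°
∠(j93 + 23) = arctan(93/23) = 76.11°
∠H(j93) = − (79.76° + 76.11°) = -155.87°

-155.9 deg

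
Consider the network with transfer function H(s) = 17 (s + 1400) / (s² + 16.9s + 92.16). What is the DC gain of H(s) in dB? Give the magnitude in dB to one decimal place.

H(0) = 17 × 1400 / 92.16 = 258.25
20 log₁₀(258.25) = 48.24 dB

48.2 dB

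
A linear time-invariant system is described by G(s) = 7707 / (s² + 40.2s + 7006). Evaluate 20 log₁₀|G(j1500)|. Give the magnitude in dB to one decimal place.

-49.3 dB

|(j1500)² + 40.2(j1500) + 7006| = |-2.243e+06 + j60300| = 2.244e+06
|G(j1500)| = 7707 / 2.244e+06 = 0.0034348
20 log₁₀(0.0034348) = -49.28 dB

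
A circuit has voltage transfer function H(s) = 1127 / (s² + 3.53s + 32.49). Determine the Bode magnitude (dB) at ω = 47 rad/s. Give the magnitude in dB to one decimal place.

|(j47)² + 3.53(j47) + 32.49| = |-2176.5 + j165.91| = 2183
|H(j47)| = 1127 / 2183 = 0.5163
20 log₁₀(0.5163) = -5.74 dB

-5.7 dB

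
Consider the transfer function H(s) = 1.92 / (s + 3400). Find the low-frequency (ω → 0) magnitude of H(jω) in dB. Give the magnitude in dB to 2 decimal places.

-64.96 dB

H(0) = 1.92 / 3400 = 0.00056471
20 log₁₀(0.00056471) = -64.964 dB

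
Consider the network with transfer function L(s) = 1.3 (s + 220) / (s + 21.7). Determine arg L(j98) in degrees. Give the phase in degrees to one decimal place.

∠(j98 + 220) = arctan(98/220) = 24.01°
∠(j98 + 21.7) = arctan(98/21.7) = 77.51°
∠L(j98) = 24.01° − 77.51° = -53.50°

-53.5 deg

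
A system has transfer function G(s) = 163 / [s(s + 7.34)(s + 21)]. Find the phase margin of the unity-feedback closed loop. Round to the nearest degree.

79 deg

Gain crossover: |G(jω)| = 1 at ω ≈ 1.05 rad s⁻¹.
∠G(j1.05) = −90° − arctan(1.05/7.34) − arctan(1.05/21) ≈ -100.96°
PM = 180° + (-100.96°) = 79.04°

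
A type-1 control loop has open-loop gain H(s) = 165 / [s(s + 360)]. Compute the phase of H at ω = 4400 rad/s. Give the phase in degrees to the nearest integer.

-175°

∠(j4400 + 360) = arctan(4400/360) = 85.32°
∠(j4400) = 90.00°
∠H(j4400) = − (85.32° + 90.00°) = -175.32°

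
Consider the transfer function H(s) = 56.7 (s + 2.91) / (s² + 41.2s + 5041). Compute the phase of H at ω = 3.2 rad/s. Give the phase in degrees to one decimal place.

∠(j3.2 + 2.91) = arctan(3.2/2.91) = 47.72°
∠[(j3.2)² + 41.2(j3.2) + 5041] = ∠[5030.8 + j131.84] = 1.50°
∠H(j3.2) = 47.72° − 1.50° = 46.22°

46.2°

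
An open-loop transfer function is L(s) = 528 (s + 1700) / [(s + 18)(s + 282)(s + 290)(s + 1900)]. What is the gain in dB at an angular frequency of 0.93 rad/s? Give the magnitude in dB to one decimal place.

-69.9 dB

|j0.93 + 1700| = √(0.93² + 1700²) = 1700
|j0.93 + 18| = √(0.93² + 18²) = 18.02
|j0.93 + 282| = √(0.93² + 282²) = 282
|j0.93 + 290| = √(0.93² + 290²) = 290
|j0.93 + 1900| = √(0.93² + 1900²) = 1900
|L(j0.93)| = 528 × 1700 / (18.02 × 282 × 290 × 1900) = 0.0003205
20 log₁₀(0.0003205) = -69.88 dB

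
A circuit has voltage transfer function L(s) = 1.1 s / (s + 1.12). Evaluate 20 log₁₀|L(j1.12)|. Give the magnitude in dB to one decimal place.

-2.2 dB

|j1.12| = 1.12
|j1.12 + 1.12| = √(1.12² + 1.12²) = 1.584
|L(j1.12)| = 1.1 × 1.12 / 1.584 = 0.77782
20 log₁₀(0.77782) = -2.18 dB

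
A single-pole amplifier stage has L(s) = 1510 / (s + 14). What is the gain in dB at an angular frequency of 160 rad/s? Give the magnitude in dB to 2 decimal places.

19.46 dB

|j160 + 14| = √(160² + 14²) = 160.6
|L(j160)| = 1510 / 160.6 = 9.4016
20 log₁₀(9.4016) = 19.464 dB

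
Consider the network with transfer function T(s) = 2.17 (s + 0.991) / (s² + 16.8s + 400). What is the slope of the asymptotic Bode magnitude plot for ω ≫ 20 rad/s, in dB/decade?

With 1 zero and 2 poles, the high-frequency asymptotic slope is 20 × (1 − 2) = -20 dB/decade.

-20 dB/decade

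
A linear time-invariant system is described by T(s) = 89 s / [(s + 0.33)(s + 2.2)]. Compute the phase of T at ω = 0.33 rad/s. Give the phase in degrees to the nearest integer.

36°

∠(j0.33) = 90.00°
∠(j0.33 + 0.33) = arctan(0.33/0.33) = 45.00°
∠(j0.33 + 2.2) = arctan(0.33/2.2) = 8.53°
∠T(j0.33) = 90.00° − (45.00° + 8.53°) = 36.47°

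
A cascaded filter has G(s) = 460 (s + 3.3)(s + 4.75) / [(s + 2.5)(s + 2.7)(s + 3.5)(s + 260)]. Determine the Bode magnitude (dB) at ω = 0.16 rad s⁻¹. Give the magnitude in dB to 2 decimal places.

|j0.16 + 3.3| = √(0.16² + 3.3²) = 3.304
|j0.16 + 4.75| = √(0.16² + 4.75²) = 4.753
|j0.16 + 2.5| = √(0.16² + 2.5²) = 2.505
|j0.16 + 2.7| = √(0.16² + 2.7²) = 2.705
|j0.16 + 3.5| = √(0.16² + 3.5²) = 3.504
|j0.16 + 260| = √(0.16² + 260²) = 260
|G(j0.16)| = 460 × 3.304 × 4.753 / (2.505 × 2.705 × 3.504 × 260) = 1.1702
20 log₁₀(1.1702) = 1.365 dB

1.37 dB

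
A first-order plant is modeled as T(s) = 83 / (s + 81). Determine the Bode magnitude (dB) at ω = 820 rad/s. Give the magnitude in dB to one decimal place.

|j820 + 81| = √(820² + 81²) = 824
|T(j820)| = 83 / 824 = 0.10073
20 log₁₀(0.10073) = -19.94 dB

-19.9 dB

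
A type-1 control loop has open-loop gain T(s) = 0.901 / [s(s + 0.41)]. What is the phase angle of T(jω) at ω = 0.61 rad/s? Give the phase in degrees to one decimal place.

-146.1°

∠(j0.61 + 0.41) = arctan(0.61/0.41) = 56.09°
∠(j0.61) = 90.00°
∠T(j0.61) = − (56.09° + 90.00°) = -146.09°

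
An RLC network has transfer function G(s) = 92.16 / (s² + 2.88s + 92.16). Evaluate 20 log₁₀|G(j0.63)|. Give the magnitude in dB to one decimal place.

|(j0.63)² + 2.88(j0.63) + 92.16| = |91.763 + j1.8144| = 91.78
|G(j0.63)| = 92.16 / 91.78 = 1.0041
20 log₁₀(1.0041) = 0.04 dB

0.0 dB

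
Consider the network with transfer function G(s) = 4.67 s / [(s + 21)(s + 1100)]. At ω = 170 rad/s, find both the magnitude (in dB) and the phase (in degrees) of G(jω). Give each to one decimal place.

|j170| = 170
|j170 + 21| = √(170² + 21²) = 171.3
|j170 + 1100| = √(170² + 1100²) = 1113
|G(j170)| = 4.67 × 170 / (171.3 × 1113) = 0.004164
20 log₁₀(0.004164) = -47.61 dB
∠(j170) = 90.00°
∠(j170 + 21) = arctan(170/21) = 82.96°
∠(j170 + 1100) = arctan(170/1100) = 8.79°
∠G(j170) = 90.00° − (82.96° + 8.79°) = -1.74°

|G| = -47.6 dB, ∠G = -1.7°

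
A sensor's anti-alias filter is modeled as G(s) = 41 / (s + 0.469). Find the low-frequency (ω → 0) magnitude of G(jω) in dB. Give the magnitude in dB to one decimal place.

G(0) = 41 / 0.469 = 87.42
20 log₁₀(87.42) = 38.83 dB

38.8 dB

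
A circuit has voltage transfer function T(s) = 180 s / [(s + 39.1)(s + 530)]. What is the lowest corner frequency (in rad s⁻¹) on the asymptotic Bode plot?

39.1 rad s⁻¹

Break frequencies occur at each pole and zero magnitude: 39.1 rad s⁻¹, 530 rad s⁻¹.
The lowest is 39.1 rad s⁻¹.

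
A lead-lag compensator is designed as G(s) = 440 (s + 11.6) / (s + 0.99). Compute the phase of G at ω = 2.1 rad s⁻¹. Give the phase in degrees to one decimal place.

∠(j2.1 + 11.6) = arctan(2.1/11.6) = 10.26°
∠(j2.1 + 0.99) = arctan(2.1/0.99) = 64.76°
∠G(j2.1) = 10.26° − 64.76° = -54.50°

-54.5 deg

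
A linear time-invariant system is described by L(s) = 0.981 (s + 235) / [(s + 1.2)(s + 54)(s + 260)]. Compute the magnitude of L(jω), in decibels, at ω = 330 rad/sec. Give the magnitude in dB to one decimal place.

|j330 + 235| = √(330² + 235²) = 405.1
|j330 + 1.2| = √(330² + 1.2²) = 330
|j330 + 54| = √(330² + 54²) = 334.4
|j330 + 260| = √(330² + 260²) = 420.1
|L(j330)| = 0.981 × 405.1 / (330 × 334.4 × 420.1) = 8.5727e-06
20 log₁₀(8.5727e-06) = -101.34 dB

-101.3 dB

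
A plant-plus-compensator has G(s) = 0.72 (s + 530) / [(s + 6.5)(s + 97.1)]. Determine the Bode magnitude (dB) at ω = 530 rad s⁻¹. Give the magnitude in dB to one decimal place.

-54.5 dB

|j530 + 530| = √(530² + 530²) = 749.5
|j530 + 6.5| = √(530² + 6.5²) = 530
|j530 + 97.1| = √(530² + 97.1²) = 538.8
|G(j530)| = 0.72 × 749.5 / (530 × 538.8) = 0.0018896
20 log₁₀(0.0018896) = -54.47 dB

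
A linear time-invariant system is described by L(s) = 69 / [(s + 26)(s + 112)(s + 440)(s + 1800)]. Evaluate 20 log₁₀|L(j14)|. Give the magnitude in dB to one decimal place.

-151.7 dB

|j14 + 26| = √(14² + 26²) = 29.53
|j14 + 112| = √(14² + 112²) = 112.9
|j14 + 440| = √(14² + 440²) = 440.2
|j14 + 1800| = √(14² + 1800²) = 1800
|L(j14)| = 69 / (29.53 × 112.9 × 440.2 × 1800) = 2.6125e-08
20 log₁₀(2.6125e-08) = -151.66 dB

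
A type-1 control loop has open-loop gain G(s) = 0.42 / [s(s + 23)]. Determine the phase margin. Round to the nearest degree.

Gain crossover: |G(jω)| = 1 at ω ≈ 0.0183 rad s⁻¹.
∠G(j0.0183) = −90° − arctan(0.0183/23) ≈ -90.05°
PM = 180° + (-90.05°) = 89.95°

90°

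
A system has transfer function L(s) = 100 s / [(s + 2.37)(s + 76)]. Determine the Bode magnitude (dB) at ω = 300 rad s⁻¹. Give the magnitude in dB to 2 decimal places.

|j300| = 300
|j300 + 2.37| = √(300² + 2.37²) = 300
|j300 + 76| = √(300² + 76²) = 309.5
|L(j300)| = 100 × 300 / (300 × 309.5) = 0.32312
20 log₁₀(0.32312) = -9.813 dB

-9.81 dB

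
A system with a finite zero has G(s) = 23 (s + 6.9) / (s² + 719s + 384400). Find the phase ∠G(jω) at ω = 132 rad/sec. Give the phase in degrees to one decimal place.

72.5 deg

∠(j132 + 6.9) = arctan(132/6.9) = 87.01°
∠[(j132)² + 719(j132) + 384400] = ∠[3.6698e+05 + j94908] = 14.50°
∠G(j132) = 87.01° − 14.50° = 72.51°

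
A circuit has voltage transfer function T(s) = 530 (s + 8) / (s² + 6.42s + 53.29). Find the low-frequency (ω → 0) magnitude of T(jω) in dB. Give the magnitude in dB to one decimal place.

T(0) = 530 × 8 / 53.29 = 79.565
20 log₁₀(79.565) = 38.01 dB

38.0 dB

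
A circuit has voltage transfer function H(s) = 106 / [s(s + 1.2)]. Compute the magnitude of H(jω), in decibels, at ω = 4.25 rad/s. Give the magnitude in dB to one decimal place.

|j4.25 + 1.2| = √(4.25² + 1.2²) = 4.416
|j4.25| = 4.25
|H(j4.25)| = 106 / (4.416 × 4.25) = 5.6477
20 log₁₀(5.6477) = 15.04 dB

15.0 dB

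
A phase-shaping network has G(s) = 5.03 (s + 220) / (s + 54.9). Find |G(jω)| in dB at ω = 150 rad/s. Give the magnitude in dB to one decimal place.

18.5 dB

|j150 + 220| = √(150² + 220²) = 266.3
|j150 + 54.9| = √(150² + 54.9²) = 159.7
|G(j150)| = 5.03 × 266.3 / 159.7 = 8.385
20 log₁₀(8.385) = 18.47 dB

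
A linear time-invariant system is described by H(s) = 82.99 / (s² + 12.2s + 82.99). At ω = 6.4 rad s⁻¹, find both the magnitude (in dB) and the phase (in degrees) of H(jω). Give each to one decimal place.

|(j6.4)² + 12.2(j6.4) + 82.99| = |42.03 + j78.08| = 88.67
|H(j6.4)| = 82.99 / 88.67 = 0.9359
20 log₁₀(0.9359) = -0.58 dB
∠[(j6.4)² + 12.2(j6.4) + 82.99] = ∠[42.03 + j78.08] = 61.71°
∠H(j6.4) = −61.71° = -61.71°

|H| = -0.6 dB, ∠H = -61.7°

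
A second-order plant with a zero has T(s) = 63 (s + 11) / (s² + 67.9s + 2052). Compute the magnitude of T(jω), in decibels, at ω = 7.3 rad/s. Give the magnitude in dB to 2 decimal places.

|j7.3 + 11| = √(7.3² + 11²) = 13.2
|(j7.3)² + 67.9(j7.3) + 2052| = |1998.7 + j495.67| = 2059
|T(j7.3)| = 63 × 13.2 / 2059 = 0.40389
20 log₁₀(0.40389) = -7.875 dB

-7.87 dB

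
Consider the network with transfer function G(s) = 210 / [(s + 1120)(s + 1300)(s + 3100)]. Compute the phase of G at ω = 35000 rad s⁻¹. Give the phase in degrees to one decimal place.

∠(j35000 + 1120) = arctan(35000/1120) = 88.17°
∠(j35000 + 1300) = arctan(35000/1300) = 87.87°
∠(j35000 + 3100) = arctan(35000/3100) = 84.94°
∠G(j35000) = − (88.17° + 87.87° + 84.94°) = -260.98°

-261.0°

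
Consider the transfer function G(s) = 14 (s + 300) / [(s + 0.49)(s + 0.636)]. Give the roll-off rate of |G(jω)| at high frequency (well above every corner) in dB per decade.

-20 dB/decade

With 1 zero and 2 poles, the high-frequency asymptotic slope is 20 × (1 − 2) = -20 dB/decade.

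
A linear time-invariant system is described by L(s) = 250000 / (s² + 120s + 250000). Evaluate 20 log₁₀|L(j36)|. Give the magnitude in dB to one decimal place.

|(j36)² + 120(j36) + 250000| = |2.487e+05 + j4320| = 2.487e+05
|L(j36)| = 250000 / 2.487e+05 = 1.0051
20 log₁₀(1.0051) = 0.04 dB

0.0 dB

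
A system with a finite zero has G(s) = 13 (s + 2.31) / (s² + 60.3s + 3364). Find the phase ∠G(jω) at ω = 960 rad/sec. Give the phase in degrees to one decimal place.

∠(j960 + 2.31) = arctan(960/2.31) = 89.86°
∠[(j960)² + 60.3(j960) + 3364] = ∠[-9.1824e+05 + j57888] = 176.39°
∠G(j960) = 89.86° − 176.39° = -86.53°

-86.5°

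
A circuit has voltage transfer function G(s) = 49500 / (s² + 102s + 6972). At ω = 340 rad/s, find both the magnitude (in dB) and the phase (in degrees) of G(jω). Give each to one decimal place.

|(j340)² + 102(j340) + 6972| = |-1.0863e+05 + j34680| = 1.14e+05
|G(j340)| = 49500 / 1.14e+05 = 0.4341
20 log₁₀(0.4341) = -7.25 dB
∠[(j340)² + 102(j340) + 6972] = ∠[-1.0863e+05 + j34680] = 162.29°
∠G(j340) = −162.29° = -162.29°

|G| = -7.2 dB, ∠G = -162.3°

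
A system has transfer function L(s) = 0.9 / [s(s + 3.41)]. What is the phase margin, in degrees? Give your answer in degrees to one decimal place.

85.6°

Gain crossover: |L(jω)| = 1 at ω ≈ 0.263 rad/sec.
∠L(j0.263) = −90° − arctan(0.263/3.41) ≈ -94.41°
PM = 180° + (-94.41°) = 85.59°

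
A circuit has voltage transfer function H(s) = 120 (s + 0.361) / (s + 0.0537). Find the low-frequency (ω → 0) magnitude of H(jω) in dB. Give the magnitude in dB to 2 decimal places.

H(0) = 120 × 0.361 / 0.0537 = 806.7
20 log₁₀(806.7) = 58.134 dB

58.13 dB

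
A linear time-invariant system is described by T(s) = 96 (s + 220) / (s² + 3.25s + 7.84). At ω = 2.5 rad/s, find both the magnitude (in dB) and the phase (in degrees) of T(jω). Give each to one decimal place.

|j2.5 + 220| = √(2.5² + 220²) = 220
|(j2.5)² + 3.25(j2.5) + 7.84| = |1.59 + j8.125| = 8.279
|T(j2.5)| = 96 × 220 / 8.279 = 2551.2
20 log₁₀(2551.2) = 68.13 dB
∠(j2.5 + 220) = arctan(2.5/220) = 0.65°
∠[(j2.5)² + 3.25(j2.5) + 7.84] = ∠[1.59 + j8.125] = 78.93°
∠T(j2.5) = 0.65° − 78.93° = -78.28°

|T| = 68.1 dB, ∠T = -78.3°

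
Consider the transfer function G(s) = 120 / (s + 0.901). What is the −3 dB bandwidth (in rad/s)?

For a single-pole low-pass, the −3 dB point is at the pole: ω = 0.901 rad/s.

0.901 rad/s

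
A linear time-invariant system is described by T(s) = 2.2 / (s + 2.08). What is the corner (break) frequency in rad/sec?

The single real pole at s = −2.08 gives a corner at ω = 2.08 rad/sec.

2.08 rad/sec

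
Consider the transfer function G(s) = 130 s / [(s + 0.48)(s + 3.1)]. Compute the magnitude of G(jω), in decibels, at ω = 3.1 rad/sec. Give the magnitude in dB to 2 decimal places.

|j3.1| = 3.1
|j3.1 + 0.48| = √(3.1² + 0.48²) = 3.137
|j3.1 + 3.1| = √(3.1² + 3.1²) = 4.384
|G(j3.1)| = 130 × 3.1 / (3.137 × 4.384) = 29.304
20 log₁₀(29.304) = 29.338 dB

29.34 dB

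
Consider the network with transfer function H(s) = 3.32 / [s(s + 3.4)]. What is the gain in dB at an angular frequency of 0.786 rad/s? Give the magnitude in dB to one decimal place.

|j0.786 + 3.4| = √(0.786² + 3.4²) = 3.49
|j0.786| = 0.786
|H(j0.786)| = 3.32 / (3.49 × 0.786) = 1.2104
20 log₁₀(1.2104) = 1.66 dB

1.7 dB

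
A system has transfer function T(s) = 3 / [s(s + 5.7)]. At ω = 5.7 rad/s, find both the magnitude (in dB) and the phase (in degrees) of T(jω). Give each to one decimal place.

|j5.7 + 5.7| = √(5.7² + 5.7²) = 8.061
|j5.7| = 5.7
|T(j5.7)| = 3 / (8.061 × 5.7) = 0.065291
20 log₁₀(0.065291) = -23.70 dB
∠(j5.7 + 5.7) = arctan(5.7/5.7) = 45.00°
∠(j5.7) = 90.00°
∠T(j5.7) = − (45.00° + 90.00°) = -135.00°

|T| = -23.7 dB, ∠T = -135.0°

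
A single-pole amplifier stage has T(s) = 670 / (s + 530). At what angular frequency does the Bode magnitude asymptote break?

530 rad/s

The single real pole at s = −530 gives a corner at ω = 530 rad/s.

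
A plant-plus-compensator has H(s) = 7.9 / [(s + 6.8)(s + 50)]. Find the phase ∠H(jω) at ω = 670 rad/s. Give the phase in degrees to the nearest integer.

∠(j670 + 6.8) = arctan(670/6.8) = 89.42°
∠(j670 + 50) = arctan(670/50) = 85.73°
∠H(j670) = − (89.42° + 85.73°) = -175.15°

-175°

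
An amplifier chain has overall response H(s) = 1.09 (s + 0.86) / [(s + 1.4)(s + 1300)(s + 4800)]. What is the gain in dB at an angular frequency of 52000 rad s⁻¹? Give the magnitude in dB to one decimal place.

|j52000 + 0.86| = √(52000² + 0.86²) = 5.2e+04
|j52000 + 1.4| = √(52000² + 1.4²) = 5.2e+04
|j52000 + 1300| = √(52000² + 1300²) = 5.202e+04
|j52000 + 4800| = √(52000² + 4800²) = 5.222e+04
|H(j52000)| = 1.09 × 5.2e+04 / (5.2e+04 × 5.202e+04 × 5.222e+04) = 4.0127e-10
20 log₁₀(4.0127e-10) = -187.93 dB

-187.9 dB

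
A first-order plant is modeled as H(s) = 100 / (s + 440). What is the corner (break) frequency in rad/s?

440 rad/s

The single real pole at s = −440 gives a corner at ω = 440 rad/s.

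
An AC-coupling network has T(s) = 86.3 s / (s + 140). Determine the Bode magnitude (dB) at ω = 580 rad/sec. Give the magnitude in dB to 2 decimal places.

38.47 dB

|j580| = 580
|j580 + 140| = √(580² + 140²) = 596.7
|T(j580)| = 86.3 × 580 / 596.7 = 83.891
20 log₁₀(83.891) = 38.474 dB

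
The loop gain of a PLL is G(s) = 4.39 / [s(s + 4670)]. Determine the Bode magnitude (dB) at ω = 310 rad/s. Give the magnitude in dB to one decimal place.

-110.4 dB

|j310 + 4670| = √(310² + 4670²) = 4680
|j310| = 310
|G(j310)| = 4.39 / (4680 × 310) = 3.0257e-06
20 log₁₀(3.0257e-06) = -110.38 dB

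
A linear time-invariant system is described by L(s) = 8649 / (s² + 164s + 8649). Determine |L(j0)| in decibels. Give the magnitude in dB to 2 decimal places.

0.00 dB

L(0) = 8649 / 8649 = 1
20 log₁₀(1) = 0.000 dB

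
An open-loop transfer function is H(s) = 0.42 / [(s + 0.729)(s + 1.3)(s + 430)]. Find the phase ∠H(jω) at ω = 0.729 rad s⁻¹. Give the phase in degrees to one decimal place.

-74.4°

∠(j0.729 + 0.729) = arctan(0.729/0.729) = 45.00°
∠(j0.729 + 1.3) = arctan(0.729/1.3) = 29.28°
∠(j0.729 + 430) = arctan(0.729/430) = 0.10°
∠H(j0.729) = − (45.00° + 29.28° + 0.10°) = -74.38°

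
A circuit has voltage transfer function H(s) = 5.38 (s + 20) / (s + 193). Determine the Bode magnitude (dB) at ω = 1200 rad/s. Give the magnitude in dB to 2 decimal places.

|j1200 + 20| = √(1200² + 20²) = 1200
|j1200 + 193| = √(1200² + 193²) = 1215
|H(j1200)| = 5.38 × 1200 / 1215 = 5.3125
20 log₁₀(5.3125) = 14.506 dB

14.51 dB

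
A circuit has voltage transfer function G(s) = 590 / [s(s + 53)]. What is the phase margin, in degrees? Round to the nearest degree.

78°

Gain crossover: |G(jω)| = 1 at ω ≈ 10.9 rad/s.
∠G(j10.9) = −90° − arctan(10.9/53) ≈ -101.63°
PM = 180° + (-101.63°) = 78.37°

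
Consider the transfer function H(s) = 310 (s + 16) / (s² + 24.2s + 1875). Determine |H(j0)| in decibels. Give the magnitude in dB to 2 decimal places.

H(0) = 310 × 16 / 1875 = 2.6453
20 log₁₀(2.6453) = 8.450 dB

8.45 dB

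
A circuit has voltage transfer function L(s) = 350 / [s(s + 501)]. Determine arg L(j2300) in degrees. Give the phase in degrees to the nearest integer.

-168°

∠(j2300 + 501) = arctan(2300/501) = 77.71°
∠(j2300) = 90.00°
∠L(j2300) = − (77.71° + 90.00°) = -167.71°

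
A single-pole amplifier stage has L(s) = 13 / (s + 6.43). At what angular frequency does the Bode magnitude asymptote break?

The single real pole at s = −6.43 gives a corner at ω = 6.43 rad/s.

6.43 rad/s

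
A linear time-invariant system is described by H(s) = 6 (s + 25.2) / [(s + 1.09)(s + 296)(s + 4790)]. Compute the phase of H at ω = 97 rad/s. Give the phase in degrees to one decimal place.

∠(j97 + 25.2) = arctan(97/25.2) = 75.44°
∠(j97 + 1.09) = arctan(97/1.09) = 89.36°
∠(j97 + 296) = arctan(97/296) = 18.14°
∠(j97 + 4790) = arctan(97/4790) = 1.16°
∠H(j97) = 75.44° − (89.36° + 18.14° + 1.16°) = -33.22°

-33.2 deg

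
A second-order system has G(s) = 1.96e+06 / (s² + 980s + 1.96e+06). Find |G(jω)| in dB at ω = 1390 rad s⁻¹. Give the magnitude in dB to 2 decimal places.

|(j1390)² + 980(j1390) + 1.96e+06| = |27900 + j1.3622e+06| = 1.362e+06
|G(j1390)| = 1.96e+06 / 1.362e+06 = 1.4385
20 log₁₀(1.4385) = 3.158 dB

3.16 dB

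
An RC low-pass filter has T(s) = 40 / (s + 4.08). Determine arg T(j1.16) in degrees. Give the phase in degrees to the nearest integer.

-16 deg

∠(j1.16 + 4.08) = arctan(1.16/4.08) = 15.87°
∠T(j1.16) = −15.87° = -15.87°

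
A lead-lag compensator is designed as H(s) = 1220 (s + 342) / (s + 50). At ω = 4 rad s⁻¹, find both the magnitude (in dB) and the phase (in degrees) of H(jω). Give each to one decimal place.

|H| = 78.4 dB, ∠H = -3.9°

|j4 + 342| = √(4² + 342²) = 342
|j4 + 50| = √(4² + 50²) = 50.16
|H(j4)| = 1220 × 342 / 50.16 = 8318.8
20 log₁₀(8318.8) = 78.40 dB
∠(j4 + 342) = arctan(4/342) = 0.67°
∠(j4 + 50) = arctan(4/50) = 4.57°
∠H(j4) = 0.67° − 4.57° = -3.90°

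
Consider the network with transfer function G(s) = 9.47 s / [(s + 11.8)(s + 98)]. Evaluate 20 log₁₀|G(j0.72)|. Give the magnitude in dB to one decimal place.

|j0.72| = 0.72
|j0.72 + 11.8| = √(0.72² + 11.8²) = 11.82
|j0.72 + 98| = √(0.72² + 98²) = 98
|G(j0.72)| = 9.47 × 0.72 / (11.82 × 98) = 0.0058851
20 log₁₀(0.0058851) = -44.60 dB

-44.6 dB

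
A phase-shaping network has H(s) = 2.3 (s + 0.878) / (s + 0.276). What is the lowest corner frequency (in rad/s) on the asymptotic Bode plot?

0.276 rad/s

Break frequencies occur at each pole and zero magnitude: 0.276 rad/s, 0.878 rad/s.
The lowest is 0.276 rad/s.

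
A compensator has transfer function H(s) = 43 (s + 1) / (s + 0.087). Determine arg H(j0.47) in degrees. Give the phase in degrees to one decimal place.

-54.3°

∠(j0.47 + 1) = arctan(0.47/1) = 25.17°
∠(j0.47 + 0.087) = arctan(0.47/0.087) = 79.51°
∠H(j0.47) = 25.17° − 79.51° = -54.34°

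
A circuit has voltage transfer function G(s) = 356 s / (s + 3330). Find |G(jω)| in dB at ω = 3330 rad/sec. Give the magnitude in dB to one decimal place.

|j3330| = 3330
|j3330 + 3330| = √(3330² + 3330²) = 4709
|G(j3330)| = 356 × 3330 / 4709 = 251.73
20 log₁₀(251.73) = 48.02 dB

48.0 dB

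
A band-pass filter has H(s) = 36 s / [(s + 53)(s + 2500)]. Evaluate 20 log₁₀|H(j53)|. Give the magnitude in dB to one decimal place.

-39.8 dB

|j53| = 53
|j53 + 53| = √(53² + 53²) = 74.95
|j53 + 2500| = √(53² + 2500²) = 2501
|H(j53)| = 36 × 53 / (74.95 × 2501) = 0.01018
20 log₁₀(0.01018) = -39.85 dB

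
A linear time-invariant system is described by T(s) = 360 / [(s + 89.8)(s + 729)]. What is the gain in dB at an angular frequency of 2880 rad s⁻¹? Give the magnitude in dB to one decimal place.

-87.5 dB

|j2880 + 89.8| = √(2880² + 89.8²) = 2881
|j2880 + 729| = √(2880² + 729²) = 2971
|T(j2880)| = 360 / (2881 × 2971) = 4.2055e-05
20 log₁₀(4.2055e-05) = -87.52 dB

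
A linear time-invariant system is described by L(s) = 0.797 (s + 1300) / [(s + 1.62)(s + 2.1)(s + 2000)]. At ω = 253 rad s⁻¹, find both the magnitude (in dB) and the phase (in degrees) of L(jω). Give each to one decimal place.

|j253 + 1300| = √(253² + 1300²) = 1324
|j253 + 1.62| = √(253² + 1.62²) = 253
|j253 + 2.1| = √(253² + 2.1²) = 253
|j253 + 2000| = √(253² + 2000²) = 2016
|L(j253)| = 0.797 × 1324 / (253 × 253 × 2016) = 8.1796e-06
20 log₁₀(8.1796e-06) = -101.75 dB
∠(j253 + 1300) = arctan(253/1300) = 11.01°
∠(j253 + 1.62) = arctan(253/1.62) = 89.63°
∠(j253 + 2.1) = arctan(253/2.1) = 89.52°
∠(j253 + 2000) = arctan(253/2000) = 7.21°
∠L(j253) = 11.01° − (89.63° + 89.52° + 7.21°) = -175.35°

|L| = -101.7 dB, ∠L = -175.4°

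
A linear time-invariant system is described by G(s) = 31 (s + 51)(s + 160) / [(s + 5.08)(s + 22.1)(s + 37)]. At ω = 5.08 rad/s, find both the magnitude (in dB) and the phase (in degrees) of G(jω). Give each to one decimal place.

|j5.08 + 51| = √(5.08² + 51²) = 51.25
|j5.08 + 160| = √(5.08² + 160²) = 160.1
|j5.08 + 5.08| = √(5.08² + 5.08²) = 7.184
|j5.08 + 22.1| = √(5.08² + 22.1²) = 22.68
|j5.08 + 37| = √(5.08² + 37²) = 37.35
|G(j5.08)| = 31 × 51.25 × 160.1 / (7.184 × 22.68 × 37.35) = 41.803
20 log₁₀(41.803) = 32.42 dB
∠(j5.08 + 51) = arctan(5.08/51) = 5.69°
∠(j5.08 + 160) = arctan(5.08/160) = 1.82°
∠(j5.08 + 5.08) = arctan(5.08/5.08) = 45.00°
∠(j5.08 + 22.1) = arctan(5.08/22.1) = 12.95°
∠(j5.08 + 37) = arctan(5.08/37) = 7.82°
∠G(j5.08) = 5.69° + 1.82° − (45.00° + 12.95° + 7.82°) = -58.26°

|G| = 32.4 dB, ∠G = -58.3 deg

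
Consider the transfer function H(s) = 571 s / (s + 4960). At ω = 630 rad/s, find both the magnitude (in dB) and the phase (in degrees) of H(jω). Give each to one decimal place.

|j630| = 630
|j630 + 4960| = √(630² + 4960²) = 5000
|H(j630)| = 571 × 630 / 5000 = 71.948
20 log₁₀(71.948) = 37.14 dB
∠(j630) = 90.00°
∠(j630 + 4960) = arctan(630/4960) = 7.24°
∠H(j630) = 90.00° − 7.24° = 82.76°

|H| = 37.1 dB, ∠H = 82.8°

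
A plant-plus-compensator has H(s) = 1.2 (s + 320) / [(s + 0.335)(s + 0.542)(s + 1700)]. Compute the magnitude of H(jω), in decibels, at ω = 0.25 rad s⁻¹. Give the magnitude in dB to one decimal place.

-0.9 dB

|j0.25 + 320| = √(0.25² + 320²) = 320
|j0.25 + 0.335| = √(0.25² + 0.335²) = 0.418
|j0.25 + 0.542| = √(0.25² + 0.542²) = 0.5969
|j0.25 + 1700| = √(0.25² + 1700²) = 1700
|H(j0.25)| = 1.2 × 320 / (0.418 × 0.5969 × 1700) = 0.90536
20 log₁₀(0.90536) = -0.86 dB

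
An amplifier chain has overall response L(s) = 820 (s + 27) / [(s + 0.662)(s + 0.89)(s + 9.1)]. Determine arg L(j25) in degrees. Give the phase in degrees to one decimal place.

-203.6°

∠(j25 + 27) = arctan(25/27) = 42.80°
∠(j25 + 0.662) = arctan(25/0.662) = 88.48°
∠(j25 + 0.89) = arctan(25/0.89) = 87.96°
∠(j25 + 9.1) = arctan(25/9.1) = 70.00°
∠L(j25) = 42.80° − (88.48° + 87.96° + 70.00°) = -203.65°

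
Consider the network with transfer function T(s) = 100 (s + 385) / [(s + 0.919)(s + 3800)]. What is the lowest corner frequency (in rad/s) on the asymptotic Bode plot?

0.919 rad/s

Break frequencies occur at each pole and zero magnitude: 0.919 rad/s, 385 rad/s, 3800 rad/s.
The lowest is 0.919 rad/s.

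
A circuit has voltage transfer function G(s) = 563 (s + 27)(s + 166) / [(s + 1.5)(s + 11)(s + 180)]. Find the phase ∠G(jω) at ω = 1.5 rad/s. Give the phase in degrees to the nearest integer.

∠(j1.5 + 27) = arctan(1.5/27) = 3.18°
∠(j1.5 + 166) = arctan(1.5/166) = 0.52°
∠(j1.5 + 1.5) = arctan(1.5/1.5) = 45.00°
∠(j1.5 + 11) = arctan(1.5/11) = 7.77°
∠(j1.5 + 180) = arctan(1.5/180) = 0.48°
∠G(j1.5) = 3.18° + 0.52° − (45.00° + 7.77° + 0.48°) = -49.55°

-50°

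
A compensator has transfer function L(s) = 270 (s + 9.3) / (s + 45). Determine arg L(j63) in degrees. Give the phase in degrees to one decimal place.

∠(j63 + 9.3) = arctan(63/9.3) = 81.60°
∠(j63 + 45) = arctan(63/45) = 54.46°
∠L(j63) = 81.60° − 54.46° = 27.14°

27.1°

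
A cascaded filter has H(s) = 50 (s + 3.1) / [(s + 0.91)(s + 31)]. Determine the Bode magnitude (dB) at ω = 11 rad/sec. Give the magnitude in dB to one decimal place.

|j11 + 3.1| = √(11² + 3.1²) = 11.43
|j11 + 0.91| = √(11² + 0.91²) = 11.04
|j11 + 31| = √(11² + 31²) = 32.89
|H(j11)| = 50 × 11.43 / (11.04 × 32.89) = 1.5739
20 log₁₀(1.5739) = 3.94 dB

3.9 dB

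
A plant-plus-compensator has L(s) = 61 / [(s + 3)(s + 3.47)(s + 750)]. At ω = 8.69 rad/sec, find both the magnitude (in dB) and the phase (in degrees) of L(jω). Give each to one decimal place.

|L| = -60.5 dB, ∠L = -139.9°

|j8.69 + 3| = √(8.69² + 3²) = 9.193
|j8.69 + 3.47| = √(8.69² + 3.47²) = 9.357
|j8.69 + 750| = √(8.69² + 750²) = 750.1
|L(j8.69)| = 61 / (9.193 × 9.357 × 750.1) = 0.00094542
20 log₁₀(0.00094542) = -60.49 dB
∠(j8.69 + 3) = arctan(8.69/3) = 70.95°
∠(j8.69 + 3.47) = arctan(8.69/3.47) = 68.23°
∠(j8.69 + 750) = arctan(8.69/750) = 0.66°
∠L(j8.69) = − (70.95° + 68.23° + 0.66°) = -139.85°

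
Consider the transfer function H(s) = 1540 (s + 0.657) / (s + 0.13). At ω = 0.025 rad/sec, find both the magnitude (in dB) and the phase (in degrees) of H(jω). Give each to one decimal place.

|H| = 77.7 dB, ∠H = -8.7°

|j0.025 + 0.657| = √(0.025² + 0.657²) = 0.6575
|j0.025 + 0.13| = √(0.025² + 0.13²) = 0.1324
|H(j0.025)| = 1540 × 0.6575 / 0.1324 = 7648.4
20 log₁₀(7648.4) = 77.67 dB
∠(j0.025 + 0.657) = arctan(0.025/0.657) = 2.18°
∠(j0.025 + 0.13) = arctan(0.025/0.13) = 10.89°
∠H(j0.025) = 2.18° − 10.89° = -8.71°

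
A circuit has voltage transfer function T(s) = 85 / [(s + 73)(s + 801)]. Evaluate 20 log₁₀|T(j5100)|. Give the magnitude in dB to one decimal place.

-109.8 dB

|j5100 + 73| = √(5100² + 73²) = 5101
|j5100 + 801| = √(5100² + 801²) = 5163
|T(j5100)| = 85 / (5101 × 5163) = 3.2281e-06
20 log₁₀(3.2281e-06) = -109.82 dB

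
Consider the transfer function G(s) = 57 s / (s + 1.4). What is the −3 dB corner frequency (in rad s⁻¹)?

1.4 rad s⁻¹

For a single-pole high-pass, the −3 dB point is at the pole: ω = 1.4 rad s⁻¹.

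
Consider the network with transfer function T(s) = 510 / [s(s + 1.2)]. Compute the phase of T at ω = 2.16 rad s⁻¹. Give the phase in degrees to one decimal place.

-150.9°

∠(j2.16 + 1.2) = arctan(2.16/1.2) = 60.95°
∠(j2.16) = 90.00°
∠T(j2.16) = − (60.95° + 90.00°) = -150.95°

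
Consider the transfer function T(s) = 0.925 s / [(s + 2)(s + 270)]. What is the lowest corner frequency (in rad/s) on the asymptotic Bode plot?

Break frequencies occur at each pole and zero magnitude: 2 rad/s, 270 rad/s.
The lowest is 2 rad/s.

2 rad/s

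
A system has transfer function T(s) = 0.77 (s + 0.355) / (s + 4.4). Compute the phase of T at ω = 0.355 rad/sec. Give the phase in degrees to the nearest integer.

40 deg

∠(j0.355 + 0.355) = arctan(0.355/0.355) = 45.00°
∠(j0.355 + 4.4) = arctan(0.355/4.4) = 4.61°
∠T(j0.355) = 45.00° − 4.61° = 40.39°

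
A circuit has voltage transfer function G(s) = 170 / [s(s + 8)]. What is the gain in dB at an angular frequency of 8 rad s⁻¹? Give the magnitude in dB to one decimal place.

5.5 dB

|j8 + 8| = √(8² + 8²) = 11.31
|j8| = 8
|G(j8)| = 170 / (11.31 × 8) = 1.8783
20 log₁₀(1.8783) = 5.48 dB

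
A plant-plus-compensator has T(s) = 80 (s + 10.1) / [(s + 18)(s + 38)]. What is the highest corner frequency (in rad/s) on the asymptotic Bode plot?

38 rad/s

Break frequencies occur at each pole and zero magnitude: 10.1 rad/s, 18 rad/s, 38 rad/s.
The highest is 38 rad/s.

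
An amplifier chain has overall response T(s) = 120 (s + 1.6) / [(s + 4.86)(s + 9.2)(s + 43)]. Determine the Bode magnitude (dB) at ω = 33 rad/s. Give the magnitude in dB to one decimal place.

-23.9 dB

|j33 + 1.6| = √(33² + 1.6²) = 33.04
|j33 + 4.86| = √(33² + 4.86²) = 33.36
|j33 + 9.2| = √(33² + 9.2²) = 34.26
|j33 + 43| = √(33² + 43²) = 54.2
|T(j33)| = 120 × 33.04 / (33.36 × 34.26 × 54.2) = 0.064009
20 log₁₀(0.064009) = -23.88 dB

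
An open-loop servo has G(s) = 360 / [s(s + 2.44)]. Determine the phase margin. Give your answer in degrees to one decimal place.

7.4°

Gain crossover: |G(jω)| = 1 at ω ≈ 18.9 rad/s.
∠G(j18.9) = −90° − arctan(18.9/2.44) ≈ -172.64°
PM = 180° + (-172.64°) = 7.36°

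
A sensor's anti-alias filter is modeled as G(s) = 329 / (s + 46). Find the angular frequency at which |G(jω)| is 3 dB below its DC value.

For a single-pole low-pass, the −3 dB point is at the pole: ω = 46 rad/sec.

46 rad/sec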